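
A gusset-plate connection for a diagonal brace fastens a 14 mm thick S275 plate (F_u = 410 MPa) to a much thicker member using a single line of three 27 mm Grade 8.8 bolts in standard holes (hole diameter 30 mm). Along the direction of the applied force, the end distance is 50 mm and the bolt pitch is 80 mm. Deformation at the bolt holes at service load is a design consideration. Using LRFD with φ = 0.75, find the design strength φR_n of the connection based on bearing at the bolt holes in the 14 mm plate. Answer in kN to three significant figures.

697 kN

Per bolt r_n = 1.2 l_c t F_u ≤ 2.4 d t F_u; upper limit = 2.4 × 27 × 14 × 410 / 1000 = 372 kN.
Edge bolt: l_c = 50 − 30/2 = 35 mm → 1.2 × 35 × 14 × 410 / 1000 = 241.1 → r_n = 241.1 kN.
Interior bolts: l_c = 80 − 30 = 50 mm → 1.2 × 50 × 14 × 410 / 1000 = 344.4 → r_n = 344.4 kN.
R_n = 1 × 241.1 + 2 × 344.4 = 929.9 kN.
Design strength φR_n = 0.75 × 929.9 = 697 kN.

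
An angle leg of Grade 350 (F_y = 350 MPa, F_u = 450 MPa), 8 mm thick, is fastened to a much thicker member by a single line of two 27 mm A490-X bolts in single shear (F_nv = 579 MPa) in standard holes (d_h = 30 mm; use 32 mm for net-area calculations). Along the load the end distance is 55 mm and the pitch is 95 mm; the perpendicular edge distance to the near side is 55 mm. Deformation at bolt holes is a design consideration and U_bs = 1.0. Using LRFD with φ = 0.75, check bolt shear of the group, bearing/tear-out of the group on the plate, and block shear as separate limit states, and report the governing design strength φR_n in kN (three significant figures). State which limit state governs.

271 kN (block shear governs)

Bolt shear: A_b = π·27²/4 = 572.6 mm²; R_n = 579 × 572.6 × 2 × 1 / 1000 = 663 kN → 0.75 × 663 = 497 kN.
Bearing: edge l_c = 40, r_n = 172.8 kN; interior l_c = 65, r_n = 233.3 kN; R_n = 172.8 + 1·233.3 = 406.1 kN → 305 kN.
Block shear: A_gv = 1200, A_nv = 816, A_nt = 312 mm²; R_n = min(0.6F_uA_nv, 0.6F_yA_gv) + U_bs·F_u·A_nt = 360.7 kN → 271 kN.
Block shear governs: 271 kN.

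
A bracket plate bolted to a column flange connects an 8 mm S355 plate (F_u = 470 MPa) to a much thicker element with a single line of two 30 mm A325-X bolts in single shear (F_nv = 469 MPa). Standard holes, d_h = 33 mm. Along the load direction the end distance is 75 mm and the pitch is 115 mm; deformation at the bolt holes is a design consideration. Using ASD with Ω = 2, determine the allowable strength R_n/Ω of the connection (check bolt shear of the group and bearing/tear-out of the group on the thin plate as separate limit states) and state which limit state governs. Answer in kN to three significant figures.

Bolt shear: A_b = π·30²/4 = 706.9 mm²; R_n = 469 × 706.9 × 2 × 1 / 1000 = 663 kN → 663 / 2 = 332 kN.
Bearing (1.2 l_c t F_u ≤ 2.4 d t F_u): upper limit = 2.4·30·8·470 / 1000 = 270.7 kN.
  Edge l_c = 75 − 33/2 = 58.5 → r_n = 264 kN; interior l_c = 115 − 33 = 82 → r_n = 270.7 kN.
  R_n,bearing = 1·264 + 1·270.7 = 534.7 kN → 534.7 / 2 = 267 kN.
Bearing governs: 267 kN.

267 kN (bearing governs)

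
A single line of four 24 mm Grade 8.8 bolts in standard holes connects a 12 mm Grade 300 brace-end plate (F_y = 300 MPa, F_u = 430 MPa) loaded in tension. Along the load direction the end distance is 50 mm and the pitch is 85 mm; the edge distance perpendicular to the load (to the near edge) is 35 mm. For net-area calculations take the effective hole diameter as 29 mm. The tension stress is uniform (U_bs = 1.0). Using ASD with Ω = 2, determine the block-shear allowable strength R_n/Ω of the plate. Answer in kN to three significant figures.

368 kN

Shear plane L_v = 50 + 3·85 = 305 mm; A_gv = 305 × 12 = 3660 mm².
A_nv = (305 − 3.5·29) × 12 = 2442 mm².
A_nt = (35 − 0.5·29) × 12 = 246 mm².
0.6 F_u A_nv = 630 kN; 0.6 F_y A_gv = 658.8 kN → shear rupture governs the shear term.
R_n = 630 + 1.0 × 430 × 246 / 1000 = 735.8 kN.
Allowable strength R_n/Ω = 735.8 / 2 = 368 kN.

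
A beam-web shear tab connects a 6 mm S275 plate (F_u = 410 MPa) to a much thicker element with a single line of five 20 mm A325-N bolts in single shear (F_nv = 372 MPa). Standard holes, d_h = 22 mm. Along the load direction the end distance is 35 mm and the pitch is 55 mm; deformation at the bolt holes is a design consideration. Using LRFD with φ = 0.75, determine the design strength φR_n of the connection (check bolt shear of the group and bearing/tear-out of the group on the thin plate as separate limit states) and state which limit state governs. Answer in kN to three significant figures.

Bolt shear: A_b = π·20²/4 = 314.2 mm²; R_n = 372 × 314.2 × 5 × 1 / 1000 = 584.3 kN → 0.75 × 584.3 = 438 kN.
Bearing (1.2 l_c t F_u ≤ 2.4 d t F_u): upper limit = 2.4·20·6·410 / 1000 = 118.1 kN.
  Edge l_c = 35 − 22/2 = 24 → r_n = 70.85 kN; interior l_c = 55 − 22 = 33 → r_n = 97.42 kN.
  R_n,bearing = 1·70.85 + 4·97.42 = 460.5 kN → 0.75 × 460.5 = 345 kN.
Bearing governs: 345 kN.

345 kN (bearing governs)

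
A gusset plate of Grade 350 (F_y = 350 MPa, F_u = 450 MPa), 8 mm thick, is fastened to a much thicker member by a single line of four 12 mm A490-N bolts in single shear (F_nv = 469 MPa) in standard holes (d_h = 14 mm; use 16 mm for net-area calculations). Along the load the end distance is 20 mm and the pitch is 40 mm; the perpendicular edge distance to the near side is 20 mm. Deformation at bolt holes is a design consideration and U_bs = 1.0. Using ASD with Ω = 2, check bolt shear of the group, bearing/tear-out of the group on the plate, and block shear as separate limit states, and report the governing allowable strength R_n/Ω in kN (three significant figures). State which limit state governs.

Bolt shear: A_b = π·12²/4 = 113.1 mm²; R_n = 469 × 113.1 × 4 × 1 / 1000 = 212.2 kN → 212.2 / 2 = 106 kN.
Bearing: edge l_c = 13, r_n = 56.16 kN; interior l_c = 26, r_n = 103.7 kN; R_n = 56.16 + 3·103.7 = 367.2 kN → 184 kN.
Block shear: A_gv = 1120, A_nv = 672, A_nt = 96 mm²; R_n = min(0.6F_uA_nv, 0.6F_yA_gv) + U_bs·F_u·A_nt = 224.6 kN → 112 kN.
Bolt shear governs: 106 kN.

106 kN (bolt shear governs)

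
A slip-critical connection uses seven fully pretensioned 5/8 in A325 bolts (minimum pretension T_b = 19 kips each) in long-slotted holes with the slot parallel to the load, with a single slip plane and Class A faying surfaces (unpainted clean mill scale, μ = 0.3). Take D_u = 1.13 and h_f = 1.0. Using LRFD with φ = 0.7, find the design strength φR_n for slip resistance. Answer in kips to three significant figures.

31.6 kips

R_n = μ · D_u · h_f · T_b · n_s · n_b = 0.3 × 1.13 × 1.0 × 19 × 1 × 7 = 45.09 kips.
Design strength φR_n = 0.7 × 45.09 = 31.6 kips.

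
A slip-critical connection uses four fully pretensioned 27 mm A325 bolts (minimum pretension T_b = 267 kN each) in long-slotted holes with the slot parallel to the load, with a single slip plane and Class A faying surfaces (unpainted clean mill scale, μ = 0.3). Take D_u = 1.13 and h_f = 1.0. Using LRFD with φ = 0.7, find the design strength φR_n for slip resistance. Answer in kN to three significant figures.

253 kN

R_n = μ · D_u · h_f · T_b · n_s · n_b = 0.3 × 1.13 × 1.0 × 267 × 1 × 4 = 362.1 kN.
Design strength φR_n = 0.7 × 362.1 = 253 kN.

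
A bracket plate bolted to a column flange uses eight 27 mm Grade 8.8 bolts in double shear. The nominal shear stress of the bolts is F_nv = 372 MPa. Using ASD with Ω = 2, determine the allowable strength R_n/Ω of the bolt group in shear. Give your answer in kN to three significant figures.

A_b = π × 27² / 4 = 572.6 mm².
R_n = F_nv · A_b · n · n_s = 372 × 572.6 × 8 × 2 / 1000 = 3408 kN.
Allowable strength R_n/Ω = 3408 / 2 = 1700 kN.

1700 kN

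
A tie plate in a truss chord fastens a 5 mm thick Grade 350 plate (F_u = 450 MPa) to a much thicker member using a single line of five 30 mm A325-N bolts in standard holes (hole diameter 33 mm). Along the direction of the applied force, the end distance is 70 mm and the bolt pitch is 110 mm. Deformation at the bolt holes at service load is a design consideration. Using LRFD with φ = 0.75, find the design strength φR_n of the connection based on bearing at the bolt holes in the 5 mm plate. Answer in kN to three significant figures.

594 kN

Per bolt r_n = 1.2 l_c t F_u ≤ 2.4 d t F_u; upper limit = 2.4 × 30 × 5 × 450 / 1000 = 162 kN.
Edge bolt: l_c = 70 − 33/2 = 53.5 mm → 1.2 × 53.5 × 5 × 450 / 1000 = 144.5 → r_n = 144.5 kN.
Interior bolts: l_c = 110 − 33 = 77 mm → 1.2 × 77 × 5 × 450 / 1000 = 207.9 → r_n = 162 kN.
R_n = 1 × 144.5 + 4 × 162 = 792.5 kN.
Design strength φR_n = 0.75 × 792.5 = 594 kN.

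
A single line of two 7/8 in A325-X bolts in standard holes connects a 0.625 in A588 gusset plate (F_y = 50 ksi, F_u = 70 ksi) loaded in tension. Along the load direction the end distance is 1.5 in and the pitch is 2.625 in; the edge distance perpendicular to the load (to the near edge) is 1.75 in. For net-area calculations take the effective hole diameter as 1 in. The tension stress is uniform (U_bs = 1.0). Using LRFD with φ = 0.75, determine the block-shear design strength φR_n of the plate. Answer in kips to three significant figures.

Shear plane L_v = 1.5 + 1·2.625 = 4.125 in; A_gv = 4.125 × 0.625 = 2.578 in².
A_nv = (4.125 − 1.5·1) × 0.625 = 1.641 in².
A_nt = (1.75 − 0.5·1) × 0.625 = 0.7812 in².
0.6 F_u A_nv = 68.91 kips; 0.6 F_y A_gv = 77.34 kips → shear rupture governs the shear term.
R_n = 68.91 + 1.0 × 70 × 0.7812 = 123.6 kips.
Design strength φR_n = 0.75 × 123.6 = 92.7 kips.

92.7 kips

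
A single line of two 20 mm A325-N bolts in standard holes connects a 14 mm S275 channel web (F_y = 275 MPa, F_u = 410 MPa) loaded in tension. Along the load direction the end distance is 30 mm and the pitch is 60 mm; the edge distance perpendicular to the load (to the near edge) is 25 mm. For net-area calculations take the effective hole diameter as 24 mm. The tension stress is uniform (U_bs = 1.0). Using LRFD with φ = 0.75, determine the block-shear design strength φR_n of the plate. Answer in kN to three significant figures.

195 kN

Shear plane L_v = 30 + 1·60 = 90 mm; A_gv = 90 × 14 = 1260 mm².
A_nv = (90 − 1.5·24) × 14 = 756 mm².
A_nt = (25 − 0.5·24) × 14 = 182 mm².
0.6 F_u A_nv = 186 kN; 0.6 F_y A_gv = 207.9 kN → shear rupture governs the shear term.
R_n = 186 + 1.0 × 410 × 182 / 1000 = 260.6 kN.
Design strength φR_n = 0.75 × 260.6 = 195 kN.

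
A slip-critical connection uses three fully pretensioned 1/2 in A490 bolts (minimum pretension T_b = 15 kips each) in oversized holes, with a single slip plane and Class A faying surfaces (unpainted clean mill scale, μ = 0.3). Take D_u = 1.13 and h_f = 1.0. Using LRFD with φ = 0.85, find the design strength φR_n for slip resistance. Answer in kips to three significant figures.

13 kips

R_n = μ · D_u · h_f · T_b · n_s · n_b = 0.3 × 1.13 × 1.0 × 15 × 1 × 3 = 15.25 kips.
Design strength φR_n = 0.85 × 15.25 = 13 kips.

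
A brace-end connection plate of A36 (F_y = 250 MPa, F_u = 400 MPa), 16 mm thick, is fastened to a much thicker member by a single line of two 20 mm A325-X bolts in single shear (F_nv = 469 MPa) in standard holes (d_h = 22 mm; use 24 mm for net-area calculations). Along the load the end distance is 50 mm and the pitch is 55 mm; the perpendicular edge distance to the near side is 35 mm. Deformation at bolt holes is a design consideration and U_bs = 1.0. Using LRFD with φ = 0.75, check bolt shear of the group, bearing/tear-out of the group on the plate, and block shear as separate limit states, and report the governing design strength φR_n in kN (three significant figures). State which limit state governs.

Bolt shear: A_b = π·20²/4 = 314.2 mm²; R_n = 469 × 314.2 × 2 × 1 / 1000 = 294.7 kN → 0.75 × 294.7 = 221 kN.
Bearing: edge l_c = 39, r_n = 299.5 kN; interior l_c = 33, r_n = 253.4 kN; R_n = 299.5 + 1·253.4 = 553 kN → 415 kN.
Block shear: A_gv = 1680, A_nv = 1104, A_nt = 368 mm²; R_n = min(0.6F_uA_nv, 0.6F_yA_gv) + U_bs·F_u·A_nt = 399.2 kN → 299 kN.
Bolt shear governs: 221 kN.

221 kN (bolt shear governs)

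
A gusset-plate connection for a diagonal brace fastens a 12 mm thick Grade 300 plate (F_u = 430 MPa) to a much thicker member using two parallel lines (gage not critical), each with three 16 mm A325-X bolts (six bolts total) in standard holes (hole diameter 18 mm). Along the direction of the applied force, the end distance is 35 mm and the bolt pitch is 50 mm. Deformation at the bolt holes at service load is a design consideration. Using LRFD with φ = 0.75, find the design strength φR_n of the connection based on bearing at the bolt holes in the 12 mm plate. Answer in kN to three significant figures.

836 kN

Per bolt r_n = 1.2 l_c t F_u ≤ 2.4 d t F_u; upper limit = 2.4 × 16 × 12 × 430 / 1000 = 198.1 kN.
Edge bolt: l_c = 35 − 18/2 = 26 mm → 1.2 × 26 × 12 × 430 / 1000 = 161 → r_n = 161 kN.
Interior bolts: l_c = 50 − 18 = 32 mm → 1.2 × 32 × 12 × 430 / 1000 = 198.1 → r_n = 198.1 kN.
R_n = 2 × 161 + 4 × 198.1 = 1115 kN.
Design strength φR_n = 0.75 × 1115 = 836 kN.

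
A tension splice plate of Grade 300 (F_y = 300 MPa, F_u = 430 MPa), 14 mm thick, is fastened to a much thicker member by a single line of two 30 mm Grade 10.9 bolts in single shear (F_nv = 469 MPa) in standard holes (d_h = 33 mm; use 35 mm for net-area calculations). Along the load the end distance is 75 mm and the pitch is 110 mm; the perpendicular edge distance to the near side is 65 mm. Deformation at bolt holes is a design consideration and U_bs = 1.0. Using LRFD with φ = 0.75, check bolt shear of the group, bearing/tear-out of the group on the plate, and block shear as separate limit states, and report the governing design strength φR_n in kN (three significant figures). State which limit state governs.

Bolt shear: A_b = π·30²/4 = 706.9 mm²; R_n = 469 × 706.9 × 2 × 1 / 1000 = 663 kN → 0.75 × 663 = 497 kN.
Bearing: edge l_c = 58.5, r_n = 422.6 kN; interior l_c = 77, r_n = 433.4 kN; R_n = 422.6 + 1·433.4 = 856 kN → 642 kN.
Block shear: A_gv = 2590, A_nv = 1855, A_nt = 665 mm²; R_n = min(0.6F_uA_nv, 0.6F_yA_gv) + U_bs·F_u·A_nt = 752.1 kN → 564 kN.
Bolt shear governs: 497 kN.

497 kN (bolt shear governs)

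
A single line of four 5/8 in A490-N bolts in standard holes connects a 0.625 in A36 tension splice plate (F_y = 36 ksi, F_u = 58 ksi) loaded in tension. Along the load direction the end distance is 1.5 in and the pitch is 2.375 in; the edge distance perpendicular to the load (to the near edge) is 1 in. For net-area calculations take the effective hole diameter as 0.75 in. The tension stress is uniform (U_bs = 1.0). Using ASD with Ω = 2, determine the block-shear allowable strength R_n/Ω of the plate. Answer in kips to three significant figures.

69.5 kips

Shear plane L_v = 1.5 + 3·2.375 = 8.625 in; A_gv = 8.625 × 0.625 = 5.391 in².
A_nv = (8.625 − 3.5·0.75) × 0.625 = 3.75 in².
A_nt = (1 − 0.5·0.75) × 0.625 = 0.3906 in².
0.6 F_u A_nv = 130.5 kips; 0.6 F_y A_gv = 116.4 kips → shear yielding governs the shear term.
R_n = 116.4 + 1.0 × 58 × 0.3906 = 139.1 kips.
Allowable strength R_n/Ω = 139.1 / 2 = 69.5 kips.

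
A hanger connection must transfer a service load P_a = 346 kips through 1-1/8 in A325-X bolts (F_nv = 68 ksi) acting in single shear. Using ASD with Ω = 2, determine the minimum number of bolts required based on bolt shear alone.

A_b = π·1.125²/4 = 0.994 in².
Per-bolt allowable strength R_n/Ω = 68 × 0.994 × 1 / 2 = 33.8 kips.
n ≥ 346 / 33.8 = 10.24 → use 11 bolts.

11 bolts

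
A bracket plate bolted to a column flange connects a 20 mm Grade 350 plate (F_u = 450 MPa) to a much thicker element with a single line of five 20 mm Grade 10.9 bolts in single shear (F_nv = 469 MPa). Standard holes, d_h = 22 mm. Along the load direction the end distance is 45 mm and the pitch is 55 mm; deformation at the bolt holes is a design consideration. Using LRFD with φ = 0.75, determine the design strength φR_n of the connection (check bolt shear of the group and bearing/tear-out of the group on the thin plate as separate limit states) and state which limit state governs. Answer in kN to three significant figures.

Bolt shear: A_b = π·20²/4 = 314.2 mm²; R_n = 469 × 314.2 × 5 × 1 / 1000 = 736.7 kN → 0.75 × 736.7 = 553 kN.
Bearing (1.2 l_c t F_u ≤ 2.4 d t F_u): upper limit = 2.4·20·20·450 / 1000 = 432 kN.
  Edge l_c = 45 − 22/2 = 34 → r_n = 367.2 kN; interior l_c = 55 − 22 = 33 → r_n = 356.4 kN.
  R_n,bearing = 1·367.2 + 4·356.4 = 1793 kN → 0.75 × 1793 = 1340 kN.
Bolt shear governs: 553 kN.

553 kN (bolt shear governs)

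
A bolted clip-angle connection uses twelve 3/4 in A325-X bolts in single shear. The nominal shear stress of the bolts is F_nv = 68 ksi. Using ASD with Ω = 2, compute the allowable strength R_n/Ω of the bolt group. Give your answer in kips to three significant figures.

180 kips

A_b = π × 0.75² / 4 = 0.4418 in².
R_n = F_nv · A_b · n · n_s = 68 × 0.4418 × 12 × 1 = 360.5 kips.
Allowable strength R_n/Ω = 360.5 / 2 = 180 kips.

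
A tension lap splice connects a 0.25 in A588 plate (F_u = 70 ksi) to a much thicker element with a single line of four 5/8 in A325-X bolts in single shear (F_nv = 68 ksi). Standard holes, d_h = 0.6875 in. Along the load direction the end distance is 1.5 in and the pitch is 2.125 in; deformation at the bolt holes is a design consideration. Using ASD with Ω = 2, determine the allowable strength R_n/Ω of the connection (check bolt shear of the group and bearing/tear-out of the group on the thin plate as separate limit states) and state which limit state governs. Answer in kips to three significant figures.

41.7 kips (bolt shear governs)

Bolt shear: A_b = π·0.625²/4 = 0.3068 in²; R_n = 68 × 0.3068 × 4 × 1 = 83.45 kips → 83.45 / 2 = 41.7 kips.
Bearing (1.2 l_c t F_u ≤ 2.4 d t F_u): upper limit = 2.4·0.625·0.25·70 = 26.25 kips.
  Edge l_c = 1.5 − 0.6875/2 = 1.156 → r_n = 24.28 kips; interior l_c = 2.125 − 0.6875 = 1.438 → r_n = 26.25 kips.
  R_n,bearing = 1·24.28 + 3·26.25 = 103 kips → 103 / 2 = 51.5 kips.
Bolt shear governs: 41.7 kips.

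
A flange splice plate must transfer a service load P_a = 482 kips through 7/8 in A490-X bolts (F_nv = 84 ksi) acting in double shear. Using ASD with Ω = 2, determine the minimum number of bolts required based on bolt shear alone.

A_b = π·0.875²/4 = 0.6013 in².
Per-bolt allowable strength R_n/Ω = 84 × 0.6013 × 2 / 2 = 50.51 kips.
n ≥ 482 / 50.51 = 9.542 → use 10 bolts.

10 bolts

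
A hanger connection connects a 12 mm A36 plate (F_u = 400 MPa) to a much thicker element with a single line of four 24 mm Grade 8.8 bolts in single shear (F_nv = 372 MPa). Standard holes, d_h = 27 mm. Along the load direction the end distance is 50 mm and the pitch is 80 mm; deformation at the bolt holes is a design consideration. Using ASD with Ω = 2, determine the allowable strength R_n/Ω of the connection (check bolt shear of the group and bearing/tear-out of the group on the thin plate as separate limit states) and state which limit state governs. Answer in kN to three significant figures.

Bolt shear: A_b = π·24²/4 = 452.4 mm²; R_n = 372 × 452.4 × 4 × 1 / 1000 = 673.2 kN → 673.2 / 2 = 337 kN.
Bearing (1.2 l_c t F_u ≤ 2.4 d t F_u): upper limit = 2.4·24·12·400 / 1000 = 276.5 kN.
  Edge l_c = 50 − 27/2 = 36.5 → r_n = 210.2 kN; interior l_c = 80 − 27 = 53 → r_n = 276.5 kN.
  R_n,bearing = 1·210.2 + 3·276.5 = 1040 kN → 1040 / 2 = 520 kN.
Bolt shear governs: 337 kN.

337 kN (bolt shear governs)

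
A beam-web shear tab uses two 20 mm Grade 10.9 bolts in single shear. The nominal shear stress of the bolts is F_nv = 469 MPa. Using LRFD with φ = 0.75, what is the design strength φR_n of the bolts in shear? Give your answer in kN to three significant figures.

A_b = π × 20² / 4 = 314.2 mm².
R_n = F_nv · A_b · n · n_s = 469 × 314.2 × 2 × 1 / 1000 = 294.7 kN.
Design strength φR_n = 0.75 × 294.7 = 221 kN.

221 kN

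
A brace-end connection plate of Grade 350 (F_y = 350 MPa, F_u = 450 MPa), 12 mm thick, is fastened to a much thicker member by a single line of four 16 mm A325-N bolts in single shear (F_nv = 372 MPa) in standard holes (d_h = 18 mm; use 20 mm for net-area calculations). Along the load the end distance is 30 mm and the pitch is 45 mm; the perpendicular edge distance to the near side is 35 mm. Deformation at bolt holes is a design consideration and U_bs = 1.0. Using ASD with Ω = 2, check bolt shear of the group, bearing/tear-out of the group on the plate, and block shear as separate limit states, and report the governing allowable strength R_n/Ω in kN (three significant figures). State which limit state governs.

Bolt shear: A_b = π·16²/4 = 201.1 mm²; R_n = 372 × 201.1 × 4 × 1 / 1000 = 299.2 kN → 299.2 / 2 = 150 kN.
Bearing: edge l_c = 21, r_n = 136.1 kN; interior l_c = 27, r_n = 175 kN; R_n = 136.1 + 3·175 = 661 kN → 330 kN.
Block shear: A_gv = 1980, A_nv = 1140, A_nt = 300 mm²; R_n = min(0.6F_uA_nv, 0.6F_yA_gv) + U_bs·F_u·A_nt = 442.8 kN → 221 kN.
Bolt shear governs: 150 kN.

150 kN (bolt shear governs)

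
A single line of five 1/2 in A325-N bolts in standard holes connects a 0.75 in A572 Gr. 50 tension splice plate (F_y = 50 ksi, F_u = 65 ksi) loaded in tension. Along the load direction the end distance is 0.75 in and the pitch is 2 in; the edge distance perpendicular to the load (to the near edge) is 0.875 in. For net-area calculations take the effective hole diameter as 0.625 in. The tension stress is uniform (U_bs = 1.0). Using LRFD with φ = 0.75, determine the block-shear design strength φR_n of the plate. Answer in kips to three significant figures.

151 kips

Shear plane L_v = 0.75 + 4·2 = 8.75 in; A_gv = 8.75 × 0.75 = 6.562 in².
A_nv = (8.75 − 4.5·0.625) × 0.75 = 4.453 in².
A_nt = (0.875 − 0.5·0.625) × 0.75 = 0.4219 in².
0.6 F_u A_nv = 173.7 kips; 0.6 F_y A_gv = 196.9 kips → shear rupture governs the shear term.
R_n = 173.7 + 1.0 × 65 × 0.4219 = 201.1 kips.
Design strength φR_n = 0.75 × 201.1 = 151 kips.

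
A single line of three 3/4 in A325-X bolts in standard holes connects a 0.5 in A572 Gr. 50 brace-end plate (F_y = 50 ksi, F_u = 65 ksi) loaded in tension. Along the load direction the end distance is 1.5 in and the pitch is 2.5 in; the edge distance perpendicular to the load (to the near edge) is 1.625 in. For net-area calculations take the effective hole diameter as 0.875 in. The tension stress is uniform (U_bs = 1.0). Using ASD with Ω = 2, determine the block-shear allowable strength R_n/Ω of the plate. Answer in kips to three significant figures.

61.3 kips

Shear plane L_v = 1.5 + 2·2.5 = 6.5 in; A_gv = 6.5 × 0.5 = 3.25 in².
A_nv = (6.5 − 2.5·0.875) × 0.5 = 2.156 in².
A_nt = (1.625 − 0.5·0.875) × 0.5 = 0.5938 in².
0.6 F_u A_nv = 84.09 kips; 0.6 F_y A_gv = 97.5 kips → shear rupture governs the shear term.
R_n = 84.09 + 1.0 × 65 × 0.5938 = 122.7 kips.
Allowable strength R_n/Ω = 122.7 / 2 = 61.3 kips.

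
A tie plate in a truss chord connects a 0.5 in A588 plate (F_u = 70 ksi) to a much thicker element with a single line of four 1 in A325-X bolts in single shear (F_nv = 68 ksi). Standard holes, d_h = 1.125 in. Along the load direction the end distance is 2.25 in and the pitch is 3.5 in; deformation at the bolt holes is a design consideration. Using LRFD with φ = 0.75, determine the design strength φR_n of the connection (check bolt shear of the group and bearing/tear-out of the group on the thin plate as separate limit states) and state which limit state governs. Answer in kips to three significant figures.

Bolt shear: A_b = π·1²/4 = 0.7854 in²; R_n = 68 × 0.7854 × 4 × 1 = 213.6 kips → 0.75 × 213.6 = 160 kips.
Bearing (1.2 l_c t F_u ≤ 2.4 d t F_u): upper limit = 2.4·1·0.5·70 = 84 kips.
  Edge l_c = 2.25 − 1.125/2 = 1.688 → r_n = 70.88 kips; interior l_c = 3.5 − 1.125 = 2.375 → r_n = 84 kips.
  R_n,bearing = 1·70.88 + 3·84 = 322.9 kips → 0.75 × 322.9 = 242 kips.
Bolt shear governs: 160 kips.

160 kips (bolt shear governs)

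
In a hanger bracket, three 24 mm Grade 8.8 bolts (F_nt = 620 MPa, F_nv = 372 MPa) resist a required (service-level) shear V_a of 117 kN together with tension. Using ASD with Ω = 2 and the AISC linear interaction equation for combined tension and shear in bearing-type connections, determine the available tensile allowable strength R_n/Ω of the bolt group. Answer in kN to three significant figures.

A_b = π·24²/4 = 452.4 mm²; f_rv = 117 × 1000 / (3 × 452.4) = 86.21 MPa.
F'_nt = 1.3 F_nt − (Ω F_nt / F_nv) f_rv = 1.3·620 − (2·620/372)·86.21 = 518.6 MPa, capped at F_nt → F'_nt = 518.6 MPa.
R_n = F'_nt · A_b · n = 518.6 × 452.4 × 3 / 1000 = 703.9 kN.
Allowable strength R_n/Ω = 703.9 / 2 = 352 kN.

352 kN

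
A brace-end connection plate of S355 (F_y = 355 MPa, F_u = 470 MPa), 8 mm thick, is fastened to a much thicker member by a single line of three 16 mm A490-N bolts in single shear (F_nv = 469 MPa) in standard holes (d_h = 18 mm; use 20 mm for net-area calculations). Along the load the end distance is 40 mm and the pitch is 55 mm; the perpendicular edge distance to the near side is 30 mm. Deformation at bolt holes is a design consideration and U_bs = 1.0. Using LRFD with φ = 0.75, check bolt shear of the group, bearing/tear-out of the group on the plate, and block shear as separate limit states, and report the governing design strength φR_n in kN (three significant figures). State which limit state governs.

212 kN (bolt shear governs)

Bolt shear: A_b = π·16²/4 = 201.1 mm²; R_n = 469 × 201.1 × 3 × 1 / 1000 = 282.9 kN → 0.75 × 282.9 = 212 kN.
Bearing: edge l_c = 31, r_n = 139.9 kN; interior l_c = 37, r_n = 144.4 kN; R_n = 139.9 + 2·144.4 = 428.6 kN → 321 kN.
Block shear: A_gv = 1200, A_nv = 800, A_nt = 160 mm²; R_n = min(0.6F_uA_nv, 0.6F_yA_gv) + U_bs·F_u·A_nt = 300.8 kN → 226 kN.
Bolt shear governs: 212 kN.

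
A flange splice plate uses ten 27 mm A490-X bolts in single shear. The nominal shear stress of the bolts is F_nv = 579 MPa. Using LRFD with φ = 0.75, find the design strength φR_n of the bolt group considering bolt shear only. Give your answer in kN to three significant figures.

2490 kN

A_b = π × 27² / 4 = 572.6 mm².
R_n = F_nv · A_b · n · n_s = 579 × 572.6 × 10 × 1 / 1000 = 3315 kN.
Design strength φR_n = 0.75 × 3315 = 2490 kN.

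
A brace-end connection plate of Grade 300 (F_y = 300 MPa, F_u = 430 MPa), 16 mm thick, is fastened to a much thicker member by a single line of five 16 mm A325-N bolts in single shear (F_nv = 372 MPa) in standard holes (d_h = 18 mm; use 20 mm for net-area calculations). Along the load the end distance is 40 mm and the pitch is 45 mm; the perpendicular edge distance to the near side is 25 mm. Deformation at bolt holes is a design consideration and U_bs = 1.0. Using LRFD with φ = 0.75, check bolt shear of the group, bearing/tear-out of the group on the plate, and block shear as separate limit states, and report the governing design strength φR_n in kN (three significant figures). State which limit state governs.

Bolt shear: A_b = π·16²/4 = 201.1 mm²; R_n = 372 × 201.1 × 5 × 1 / 1000 = 374 kN → 0.75 × 374 = 280 kN.
Bearing: edge l_c = 31, r_n = 255.9 kN; interior l_c = 27, r_n = 222.9 kN; R_n = 255.9 + 4·222.9 = 1148 kN → 861 kN.
Block shear: A_gv = 3520, A_nv = 2080, A_nt = 240 mm²; R_n = min(0.6F_uA_nv, 0.6F_yA_gv) + U_bs·F_u·A_nt = 639.8 kN → 480 kN.
Bolt shear governs: 280 kN.

280 kN (bolt shear governs)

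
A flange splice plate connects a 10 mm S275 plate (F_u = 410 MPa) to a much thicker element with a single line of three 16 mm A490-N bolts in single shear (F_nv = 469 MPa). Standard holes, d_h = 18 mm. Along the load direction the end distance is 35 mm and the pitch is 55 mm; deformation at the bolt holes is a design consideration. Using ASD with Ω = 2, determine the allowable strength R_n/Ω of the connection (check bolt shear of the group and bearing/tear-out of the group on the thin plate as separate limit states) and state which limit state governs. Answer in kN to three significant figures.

Bolt shear: A_b = π·16²/4 = 201.1 mm²; R_n = 469 × 201.1 × 3 × 1 / 1000 = 282.9 kN → 282.9 / 2 = 141 kN.
Bearing (1.2 l_c t F_u ≤ 2.4 d t F_u): upper limit = 2.4·16·10·410 / 1000 = 157.4 kN.
  Edge l_c = 35 − 18/2 = 26 → r_n = 127.9 kN; interior l_c = 55 − 18 = 37 → r_n = 157.4 kN.
  R_n,bearing = 1·127.9 + 2·157.4 = 442.8 kN → 442.8 / 2 = 221 kN.
Bolt shear governs: 141 kN.

141 kN (bolt shear governs)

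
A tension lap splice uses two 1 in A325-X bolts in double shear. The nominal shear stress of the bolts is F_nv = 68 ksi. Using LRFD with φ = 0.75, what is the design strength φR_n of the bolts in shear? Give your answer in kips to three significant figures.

A_b = π × 1² / 4 = 0.7854 in².
R_n = F_nv · A_b · n · n_s = 68 × 0.7854 × 2 × 2 = 213.6 kips.
Design strength φR_n = 0.75 × 213.6 = 160 kips.

160 kips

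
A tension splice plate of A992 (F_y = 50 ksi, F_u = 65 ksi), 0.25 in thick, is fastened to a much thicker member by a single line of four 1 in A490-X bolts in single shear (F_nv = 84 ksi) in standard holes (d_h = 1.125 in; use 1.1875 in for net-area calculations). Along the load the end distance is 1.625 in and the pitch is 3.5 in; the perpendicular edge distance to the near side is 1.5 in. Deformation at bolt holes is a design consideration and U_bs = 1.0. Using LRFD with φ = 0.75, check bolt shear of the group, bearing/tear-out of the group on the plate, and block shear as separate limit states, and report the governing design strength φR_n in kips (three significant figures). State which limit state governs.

Bolt shear: A_b = π·1²/4 = 0.7854 in²; R_n = 84 × 0.7854 × 4 × 1 = 263.9 kips → 0.75 × 263.9 = 198 kips.
Bearing: edge l_c = 1.062, r_n = 20.72 kips; interior l_c = 2.375, r_n = 39 kips; R_n = 20.72 + 3·39 = 137.7 kips → 103 kips.
Block shear: A_gv = 3.031, A_nv = 1.992, A_nt = 0.2266 in²; R_n = min(0.6F_uA_nv, 0.6F_yA_gv) + U_bs·F_u·A_nt = 92.42 kips → 69.3 kips.
Block shear governs: 69.3 kips.

69.3 kips (block shear governs)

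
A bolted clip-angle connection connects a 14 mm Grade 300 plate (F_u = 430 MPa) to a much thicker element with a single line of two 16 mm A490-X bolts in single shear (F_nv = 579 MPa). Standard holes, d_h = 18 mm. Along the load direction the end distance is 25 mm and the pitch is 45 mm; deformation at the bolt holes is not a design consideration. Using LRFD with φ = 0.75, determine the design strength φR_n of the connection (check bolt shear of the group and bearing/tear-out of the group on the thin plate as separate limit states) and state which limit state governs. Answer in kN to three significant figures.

Bolt shear: A_b = π·16²/4 = 201.1 mm²; R_n = 579 × 201.1 × 2 × 1 / 1000 = 232.8 kN → 0.75 × 232.8 = 175 kN.
Bearing (1.5 l_c t F_u ≤ 3.0 d t F_u): upper limit = 3.0·16·14·430 / 1000 = 289 kN.
  Edge l_c = 25 − 18/2 = 16 → r_n = 144.5 kN; interior l_c = 45 − 18 = 27 → r_n = 243.8 kN.
  R_n,bearing = 1·144.5 + 1·243.8 = 388.3 kN → 0.75 × 388.3 = 291 kN.
Bolt shear governs: 175 kN.

175 kN (bolt shear governs)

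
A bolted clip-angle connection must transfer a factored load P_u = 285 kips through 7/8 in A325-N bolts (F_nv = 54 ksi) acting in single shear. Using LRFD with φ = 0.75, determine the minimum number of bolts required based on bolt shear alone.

12 bolts

A_b = π·0.875²/4 = 0.6013 in².
Per-bolt design strength φR_n = 0.75 × 54 × 0.6013 × 1 = 24.35 kips.
n ≥ 285 / 24.35 = 11.7 → use 12 bolts.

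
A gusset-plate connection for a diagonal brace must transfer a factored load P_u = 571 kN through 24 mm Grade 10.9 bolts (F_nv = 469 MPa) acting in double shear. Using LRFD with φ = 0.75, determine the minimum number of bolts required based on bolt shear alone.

A_b = π·24²/4 = 452.4 mm².
Per-bolt design strength φR_n = 0.75 × 469 × 452.4 × 2 / 1000 = 318.3 kN.
n ≥ 571 / 318.3 = 1.794 → use 2 bolts.

2 bolts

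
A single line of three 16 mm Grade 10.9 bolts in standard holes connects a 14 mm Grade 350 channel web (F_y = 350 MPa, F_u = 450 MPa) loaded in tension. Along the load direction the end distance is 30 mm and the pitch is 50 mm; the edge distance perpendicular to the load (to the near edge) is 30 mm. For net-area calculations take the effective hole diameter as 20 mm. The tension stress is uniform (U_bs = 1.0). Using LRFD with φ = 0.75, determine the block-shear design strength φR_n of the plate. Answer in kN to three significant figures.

321 kN

Shear plane L_v = 30 + 2·50 = 130 mm; A_gv = 130 × 14 = 1820 mm².
A_nv = (130 − 2.5·20) × 14 = 1120 mm².
A_nt = (30 − 0.5·20) × 14 = 280 mm².
0.6 F_u A_nv = 302.4 kN; 0.6 F_y A_gv = 382.2 kN → shear rupture governs the shear term.
R_n = 302.4 + 1.0 × 450 × 280 / 1000 = 428.4 kN.
Design strength φR_n = 0.75 × 428.4 = 321 kN.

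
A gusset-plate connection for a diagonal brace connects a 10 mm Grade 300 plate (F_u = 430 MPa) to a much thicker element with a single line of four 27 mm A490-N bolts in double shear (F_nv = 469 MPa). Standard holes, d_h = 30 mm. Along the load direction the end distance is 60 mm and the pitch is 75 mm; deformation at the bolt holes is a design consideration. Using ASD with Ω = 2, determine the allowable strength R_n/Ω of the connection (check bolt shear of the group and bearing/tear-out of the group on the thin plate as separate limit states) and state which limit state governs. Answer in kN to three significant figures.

464 kN (bearing governs)

Bolt shear: A_b = π·27²/4 = 572.6 mm²; R_n = 469 × 572.6 × 4 × 2 / 1000 = 2148 kN → 2148 / 2 = 1070 kN.
Bearing (1.2 l_c t F_u ≤ 2.4 d t F_u): upper limit = 2.4·27·10·430 / 1000 = 278.6 kN.
  Edge l_c = 60 − 30/2 = 45 → r_n = 232.2 kN; interior l_c = 75 − 30 = 45 → r_n = 232.2 kN.
  R_n,bearing = 1·232.2 + 3·232.2 = 928.8 kN → 928.8 / 2 = 464 kN.
Bearing governs: 464 kN.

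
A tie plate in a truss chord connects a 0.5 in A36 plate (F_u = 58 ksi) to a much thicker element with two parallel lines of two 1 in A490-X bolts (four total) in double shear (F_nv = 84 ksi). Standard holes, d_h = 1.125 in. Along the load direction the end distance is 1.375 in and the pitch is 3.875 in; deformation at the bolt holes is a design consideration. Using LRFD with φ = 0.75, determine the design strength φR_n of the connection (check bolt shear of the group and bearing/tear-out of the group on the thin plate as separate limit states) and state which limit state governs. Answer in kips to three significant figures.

Bolt shear: A_b = π·1²/4 = 0.7854 in²; R_n = 84 × 0.7854 × 4 × 2 = 527.8 kips → 0.75 × 527.8 = 396 kips.
Bearing (1.2 l_c t F_u ≤ 2.4 d t F_u): upper limit = 2.4·1·0.5·58 = 69.6 kips.
  Edge l_c = 1.375 − 1.125/2 = 0.8125 → r_n = 28.27 kips; interior l_c = 3.875 − 1.125 = 2.75 → r_n = 69.6 kips.
  R_n,bearing = 2·28.27 + 2·69.6 = 195.8 kips → 0.75 × 195.8 = 147 kips.
Bearing governs: 147 kips.

147 kips (bearing governs)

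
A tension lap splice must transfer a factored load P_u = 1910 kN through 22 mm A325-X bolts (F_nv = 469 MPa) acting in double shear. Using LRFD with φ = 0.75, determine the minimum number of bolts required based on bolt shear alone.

A_b = π·22²/4 = 380.1 mm².
Per-bolt design strength φR_n = 0.75 × 469 × 380.1 × 2 / 1000 = 267.4 kN.
n ≥ 1910 / 267.4 = 7.142 → use 8 bolts.

8 bolts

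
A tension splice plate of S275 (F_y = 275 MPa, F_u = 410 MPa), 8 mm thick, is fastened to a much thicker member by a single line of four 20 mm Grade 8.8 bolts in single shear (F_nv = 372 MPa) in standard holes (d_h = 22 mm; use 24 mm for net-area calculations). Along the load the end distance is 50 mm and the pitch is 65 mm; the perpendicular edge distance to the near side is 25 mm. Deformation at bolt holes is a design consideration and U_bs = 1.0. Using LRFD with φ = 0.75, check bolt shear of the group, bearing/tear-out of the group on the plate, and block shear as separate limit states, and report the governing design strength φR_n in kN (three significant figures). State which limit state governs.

Bolt shear: A_b = π·20²/4 = 314.2 mm²; R_n = 372 × 314.2 × 4 × 1 / 1000 = 467.5 kN → 0.75 × 467.5 = 351 kN.
Bearing: edge l_c = 39, r_n = 153.5 kN; interior l_c = 43, r_n = 157.4 kN; R_n = 153.5 + 3·157.4 = 625.8 kN → 469 kN.
Block shear: A_gv = 1960, A_nv = 1288, A_nt = 104 mm²; R_n = min(0.6F_uA_nv, 0.6F_yA_gv) + U_bs·F_u·A_nt = 359.5 kN → 270 kN.
Block shear governs: 270 kN.

270 kN (block shear governs)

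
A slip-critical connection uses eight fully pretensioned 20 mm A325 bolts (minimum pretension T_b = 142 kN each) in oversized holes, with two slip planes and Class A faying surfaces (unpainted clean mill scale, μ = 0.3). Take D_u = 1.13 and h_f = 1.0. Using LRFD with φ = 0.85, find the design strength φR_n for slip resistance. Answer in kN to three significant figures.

R_n = μ · D_u · h_f · T_b · n_s · n_b = 0.3 × 1.13 × 1.0 × 142 × 2 × 8 = 770.2 kN.
Design strength φR_n = 0.85 × 770.2 = 655 kN.

655 kN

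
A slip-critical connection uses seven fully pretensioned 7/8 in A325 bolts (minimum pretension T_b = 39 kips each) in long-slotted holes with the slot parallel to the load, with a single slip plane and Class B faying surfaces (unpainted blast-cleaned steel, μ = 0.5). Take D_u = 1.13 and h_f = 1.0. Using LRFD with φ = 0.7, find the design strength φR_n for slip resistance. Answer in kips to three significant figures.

108 kips

R_n = μ · D_u · h_f · T_b · n_s · n_b = 0.5 × 1.13 × 1.0 × 39 × 1 × 7 = 154.2 kips.
Design strength φR_n = 0.7 × 154.2 = 108 kips.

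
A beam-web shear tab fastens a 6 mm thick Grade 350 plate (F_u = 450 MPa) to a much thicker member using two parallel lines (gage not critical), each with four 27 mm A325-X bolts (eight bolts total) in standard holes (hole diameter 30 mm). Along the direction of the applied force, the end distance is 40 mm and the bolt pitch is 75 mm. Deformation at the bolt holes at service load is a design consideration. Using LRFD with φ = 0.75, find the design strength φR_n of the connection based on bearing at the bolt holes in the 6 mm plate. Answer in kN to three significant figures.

778 kN

Per bolt r_n = 1.2 l_c t F_u ≤ 2.4 d t F_u; upper limit = 2.4 × 27 × 6 × 450 / 1000 = 175 kN.
Edge bolt: l_c = 40 − 30/2 = 25 mm → 1.2 × 25 × 6 × 450 / 1000 = 81 → r_n = 81 kN.
Interior bolts: l_c = 75 − 30 = 45 mm → 1.2 × 45 × 6 × 450 / 1000 = 145.8 → r_n = 145.8 kN.
R_n = 2 × 81 + 6 × 145.8 = 1037 kN.
Design strength φR_n = 0.75 × 1037 = 778 kN.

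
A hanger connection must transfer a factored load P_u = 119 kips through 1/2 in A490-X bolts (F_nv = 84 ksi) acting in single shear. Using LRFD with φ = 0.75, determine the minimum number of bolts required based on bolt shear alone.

10 bolts

A_b = π·0.5²/4 = 0.1963 in².
Per-bolt design strength φR_n = 0.75 × 84 × 0.1963 × 1 = 12.37 kips.
n ≥ 119 / 12.37 = 9.62 → use 10 bolts.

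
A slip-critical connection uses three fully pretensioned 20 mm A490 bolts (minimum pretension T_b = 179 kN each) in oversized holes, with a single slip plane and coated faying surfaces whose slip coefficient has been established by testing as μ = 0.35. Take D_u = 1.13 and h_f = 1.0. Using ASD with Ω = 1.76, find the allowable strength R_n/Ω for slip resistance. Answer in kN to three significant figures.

R_n = μ · D_u · h_f · T_b · n_s · n_b = 0.35 × 1.13 × 1.0 × 179 × 1 × 3 = 212.4 kN.
Allowable strength R_n/Ω = 212.4 / 1.76 = 121 kN.

121 kN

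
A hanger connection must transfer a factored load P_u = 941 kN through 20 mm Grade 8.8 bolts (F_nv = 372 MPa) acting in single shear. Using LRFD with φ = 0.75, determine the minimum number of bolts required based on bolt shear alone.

A_b = π·20²/4 = 314.2 mm².
Per-bolt design strength φR_n = 0.75 × 372 × 314.2 × 1 / 1000 = 87.65 kN.
n ≥ 941 / 87.65 = 10.74 → use 11 bolts.

11 bolts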